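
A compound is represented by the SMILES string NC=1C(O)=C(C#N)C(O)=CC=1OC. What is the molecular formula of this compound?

Walk through each heavy atom and fill implicit hydrogens from standard valence (C 4, N 3, O 2, S 2, halogen 1):
  atom 1: N, bond orders sum to 1 (valence 3) → 2 H
  atom 2: C, bond orders sum to 4 (valence 4) → 0 H
  atom 3: C, bond orders sum to 4 (valence 4) → 0 H
  atom 4: O, bond orders sum to 1 (valence 2) → 1 H
  atom 5: C, bond orders sum to 4 (valence 4) → 0 H
  atom 6: C, bond orders sum to 4 (valence 4) → 0 H
  atom 7: N, bond orders sum to 3 (valence 3) → 0 H
  atom 8: C, bond orders sum to 4 (valence 4) → 0 H
  atom 9: O, bond orders sum to 1 (valence 2) → 1 H
  atom 10: C, bond orders sum to 3 (valence 4) → 1 H
  atom 11: C, bond orders sum to 4 (valence 4) → 0 H
  atom 12: O, bond orders sum to 2 (valence 2) → 0 H
  atom 13: C, bond orders sum to 1 (valence 4) → 3 H
Totals → C:8, H:8, N:2, O:3.

C8H8N2O3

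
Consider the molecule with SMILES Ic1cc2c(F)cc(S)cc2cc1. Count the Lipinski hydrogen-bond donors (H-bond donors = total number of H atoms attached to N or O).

Donors: find every N or O and count the H atoms it carries.
  (no N or O atoms present)
Lipinski HBD = 0.

0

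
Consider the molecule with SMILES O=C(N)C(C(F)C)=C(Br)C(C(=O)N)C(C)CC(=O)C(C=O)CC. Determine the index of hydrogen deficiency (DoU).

5

Molecular formula: C15H22BrFN2O4.
DoU = (2C + 2 + N − H − X) / 2, where X is the halogen count and O/S are ignored.
    = (2·15 + 2 + 2 − 22 − 2) / 2 = 10 / 2 = 5.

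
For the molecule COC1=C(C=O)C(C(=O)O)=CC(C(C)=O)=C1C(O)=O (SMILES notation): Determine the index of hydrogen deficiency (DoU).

Degree of unsaturation = (number of rings) + (number of π bonds).
Ring closures in the SMILES: 1.
π bonds: 7 double bonds (each 1 DoU) → 7 DoU from unsaturation.
Total DoU = 1 + 7 = 8.

8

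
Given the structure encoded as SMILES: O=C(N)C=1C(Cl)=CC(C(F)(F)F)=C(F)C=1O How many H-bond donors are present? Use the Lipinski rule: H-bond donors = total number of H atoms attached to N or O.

Donors: find every N or O and count the H atoms it carries.
  atom 1 (O): bond orders sum to 2 → 0 H
  atom 3 (N): bond orders sum to 1 → 2 H
  atom 16 (O): bond orders sum to 1 → 1 H
Lipinski HBD = 3.

3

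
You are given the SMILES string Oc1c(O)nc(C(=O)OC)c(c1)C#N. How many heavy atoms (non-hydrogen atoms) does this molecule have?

14

Every atom symbol written in the SMILES (organic subset) is one heavy atom; implicit H are not written.
Heavy atoms by element → C:8, N:2, O:4.
Total: 14.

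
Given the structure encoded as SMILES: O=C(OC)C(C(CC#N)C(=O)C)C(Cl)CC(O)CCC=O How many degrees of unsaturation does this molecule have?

Degree of unsaturation = (number of rings) + (number of π bonds).
Ring closures in the SMILES: 0.
π bonds: 3 double bonds (each 1 DoU), 1 triple bond (each 2 DoU) → 5 DoU from unsaturation.
Total DoU = 0 + 5 = 5.

5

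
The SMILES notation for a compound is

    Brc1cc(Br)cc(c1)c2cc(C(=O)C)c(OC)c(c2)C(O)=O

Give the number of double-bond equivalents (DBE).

Molecular formula: C16H12Br2O4.
DoU = (2C + 2 + N − H − X) / 2, where X is the halogen count and O/S are ignored.
    = (2·16 + 2 + 0 − 12 − 2) / 2 = 20 / 2 = 10.

10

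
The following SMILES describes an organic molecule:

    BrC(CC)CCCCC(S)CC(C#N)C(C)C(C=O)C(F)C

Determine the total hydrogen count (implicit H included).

Walk through each heavy atom and fill implicit hydrogens from standard valence (C 4, N 3, O 2, S 2, halogen 1):
  atom 1: Br (halogen, monovalent) → 0 H
  atom 2: C, bond orders sum to 3 (valence 4) → 1 H
  atom 3: C, bond orders sum to 2 (valence 4) → 2 H
  atom 4: C, bond orders sum to 1 (valence 4) → 3 H
  atom 5: C, bond orders sum to 2 (valence 4) → 2 H
  atom 6: C, bond orders sum to 2 (valence 4) → 2 H
  atom 7: C, bond orders sum to 2 (valence 4) → 2 H
  atom 8: C, bond orders sum to 2 (valence 4) → 2 H
  atom 9: C, bond orders sum to 3 (valence 4) → 1 H
  atom 10: S, bond orders sum to 1 (valence 2) → 1 H
  atom 11: C, bond orders sum to 2 (valence 4) → 2 H
  atom 12: C, bond orders sum to 3 (valence 4) → 1 H
  atom 13: C, bond orders sum to 4 (valence 4) → 0 H
  atom 14: N, bond orders sum to 3 (valence 3) → 0 H
  atom 15: C, bond orders sum to 3 (valence 4) → 1 H
  atom 16: C, bond orders sum to 1 (valence 4) → 3 H
  atom 17: C, bond orders sum to 3 (valence 4) → 1 H
  atom 18: C, bond orders sum to 3 (valence 4) → 1 H
  atom 19: O, bond orders sum to 2 (valence 2) → 0 H
  atom 20: C, bond orders sum to 3 (valence 4) → 1 H
  atom 21: F (halogen, monovalent) → 0 H
  atom 22: C, bond orders sum to 1 (valence 4) → 3 H
Total hydrogens: 29.

29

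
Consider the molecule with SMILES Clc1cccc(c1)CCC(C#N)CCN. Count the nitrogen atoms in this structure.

Scan the SMILES for N atoms (remember two-letter symbols like Cl and Br are single atoms).
Nitrogen count: 2.

2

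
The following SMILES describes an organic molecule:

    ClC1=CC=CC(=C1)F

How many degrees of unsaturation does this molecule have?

4

Molecular formula: C6H4ClF.
DoU = (2C + 2 + N − H − X) / 2, where X is the halogen count and O/S are ignored.
    = (2·6 + 2 + 0 − 4 − 2) / 2 = 8 / 2 = 4.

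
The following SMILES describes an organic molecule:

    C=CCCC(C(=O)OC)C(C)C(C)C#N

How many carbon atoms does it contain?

Count every carbon token in the SMILES (each C, including those in ring-closure positions and inside branches).
Carbon count: 12.

12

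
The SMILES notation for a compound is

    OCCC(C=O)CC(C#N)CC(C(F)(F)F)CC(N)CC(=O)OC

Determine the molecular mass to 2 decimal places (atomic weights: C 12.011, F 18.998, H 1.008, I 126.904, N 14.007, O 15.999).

First, the molecular formula is C15H23F3N2O4 (counting implicit H from valence).
  C: 15 × 12.011 = 180.165
  F: 3 × 18.998 = 56.994
  H: 23 × 1.008 = 23.184
  N: 2 × 14.007 = 28.014
  O: 4 × 15.999 = 63.996
Sum: 15×12.011 + 3×18.998 + 23×1.008 + 2×14.007 + 4×15.999 = 352.353 → 352.35 g/mol.

352.35 g/mol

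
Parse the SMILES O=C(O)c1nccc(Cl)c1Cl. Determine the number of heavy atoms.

Every atom symbol written in the SMILES (organic subset) is one heavy atom; implicit H are not written.
Heavy atoms by element → C:6, Cl:2, N:1, O:2.
Total: 11.

11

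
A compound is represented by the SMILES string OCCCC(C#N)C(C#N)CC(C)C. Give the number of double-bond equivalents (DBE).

4

Molecular formula: C11H18N2O.
DoU = (2C + 2 + N − H − X) / 2, where X is the halogen count and O/S are ignored.
    = (2·11 + 2 + 2 − 18 − 0) / 2 = 8 / 2 = 4.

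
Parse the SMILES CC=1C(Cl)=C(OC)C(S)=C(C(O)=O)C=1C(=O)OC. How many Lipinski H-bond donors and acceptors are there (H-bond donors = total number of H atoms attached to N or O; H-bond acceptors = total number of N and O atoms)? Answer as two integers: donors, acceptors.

1, 5

Donors: find every N or O and count the H atoms it carries.
  atom 6 (O): bond orders sum to 2 → 0 H
  atom 12 (O): bond orders sum to 1 → 1 H
  atom 13 (O): bond orders sum to 2 → 0 H
  atom 16 (O): bond orders sum to 2 → 0 H
  atom 17 (O): bond orders sum to 2 → 0 H
Lipinski HBD = 1.
Acceptors: N atoms = 0, O atoms = 5 → HBA = 5.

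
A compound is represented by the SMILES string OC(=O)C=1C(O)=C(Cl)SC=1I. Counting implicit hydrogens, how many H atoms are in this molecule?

2

Walk through each heavy atom and fill implicit hydrogens from standard valence (C 4, N 3, O 2, S 2, halogen 1):
  atom 1: O, bond orders sum to 1 (valence 2) → 1 H
  atom 2: C, bond orders sum to 4 (valence 4) → 0 H
  atom 3: O, bond orders sum to 2 (valence 2) → 0 H
  atom 4: C, bond orders sum to 4 (valence 4) → 0 H
  atom 5: C, bond orders sum to 4 (valence 4) → 0 H
  atom 6: O, bond orders sum to 1 (valence 2) → 1 H
  atom 7: C, bond orders sum to 4 (valence 4) → 0 H
  atom 8: Cl (halogen, monovalent) → 0 H
  atom 9: S, bond orders sum to 2 (valence 2) → 0 H
  atom 10: C, bond orders sum to 4 (valence 4) → 0 H
  atom 11: I (halogen, monovalent) → 0 H
Total hydrogens: 2.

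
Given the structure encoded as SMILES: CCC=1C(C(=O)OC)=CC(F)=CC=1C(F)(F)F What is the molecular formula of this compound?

C11H10F4O2

Walk through each heavy atom and fill implicit hydrogens from standard valence (C 4, N 3, O 2, S 2, halogen 1):
  atom 1: C, bond orders sum to 1 (valence 4) → 3 H
  atom 2: C, bond orders sum to 2 (valence 4) → 2 H
  atom 3: C, bond orders sum to 4 (valence 4) → 0 H
  atom 4: C, bond orders sum to 4 (valence 4) → 0 H
  atom 5: C, bond orders sum to 4 (valence 4) → 0 H
  atom 6: O, bond orders sum to 2 (valence 2) → 0 H
  atom 7: O, bond orders sum to 2 (valence 2) → 0 H
  atom 8: C, bond orders sum to 1 (valence 4) → 3 H
  atom 9: C, bond orders sum to 3 (valence 4) → 1 H
  atom 10: C, bond orders sum to 4 (valence 4) → 0 H
  atom 11: F (halogen, monovalent) → 0 H
  atom 12: C, bond orders sum to 3 (valence 4) → 1 H
  atom 13: C, bond orders sum to 4 (valence 4) → 0 H
  atom 14: C, bond orders sum to 4 (valence 4) → 0 H
  atom 15: F (halogen, monovalent) → 0 H
  atom 16: F (halogen, monovalent) → 0 H
  atom 17: F (halogen, monovalent) → 0 H
Totals → C:11, H:10, F:4, O:2.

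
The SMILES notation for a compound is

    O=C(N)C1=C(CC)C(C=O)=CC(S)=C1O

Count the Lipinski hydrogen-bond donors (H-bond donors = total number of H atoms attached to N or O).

Donors: find every N or O and count the H atoms it carries.
  atom 1 (O): bond orders sum to 2 → 0 H
  atom 3 (N): bond orders sum to 1 → 2 H
  atom 10 (O): bond orders sum to 2 → 0 H
  atom 15 (O): bond orders sum to 1 → 1 H
Lipinski HBD = 3.

3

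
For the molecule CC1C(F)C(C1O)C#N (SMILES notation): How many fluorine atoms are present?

Scan the SMILES for F atoms (remember two-letter symbols like Cl and Br are single atoms).
Fluorine count: 1.

1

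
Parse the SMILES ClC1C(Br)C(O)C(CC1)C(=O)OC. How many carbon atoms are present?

8

Count every carbon token in the SMILES (each C, including those in ring-closure positions and inside branches).
Carbon count: 8.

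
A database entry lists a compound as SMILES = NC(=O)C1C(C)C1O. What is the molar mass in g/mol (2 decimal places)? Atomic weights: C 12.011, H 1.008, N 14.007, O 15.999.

115.13 g/mol

First, the molecular formula is C5H9NO2 (counting implicit H from valence).
  C: 5 × 12.011 = 60.055
  H: 9 × 1.008 = 9.072
  N: 1 × 14.007 = 14.007
  O: 2 × 15.999 = 31.998
Sum: 5×12.011 + 9×1.008 + 1×14.007 + 2×15.999 = 115.132 → 115.13 g/mol.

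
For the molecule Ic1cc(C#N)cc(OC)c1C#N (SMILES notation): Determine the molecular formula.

C9H5IN2O

Walk through each heavy atom and fill implicit hydrogens from standard valence (C 4, N 3, O 2, S 2, halogen 1); for lowercase aromatic atoms, an aromatic c carries 1 H when it has two neighbours and 0 H with three, and aromatic n carries 0 H:
  atom 1: I (halogen, monovalent) → 0 H
  atom 2: aromatic c, 3 neighbours → 0 H
  atom 3: aromatic c, 2 neighbours → 1 H
  atom 4: aromatic c, 3 neighbours → 0 H
  atom 5: C, bond orders sum to 4 (valence 4) → 0 H
  atom 6: N, bond orders sum to 3 (valence 3) → 0 H
  atom 7: aromatic c, 2 neighbours → 1 H
  atom 8: aromatic c, 3 neighbours → 0 H
  atom 9: O, bond orders sum to 2 (valence 2) → 0 H
  atom 10: C, bond orders sum to 1 (valence 4) → 3 H
  atom 11: aromatic c, 3 neighbours → 0 H
  atom 12: C, bond orders sum to 4 (valence 4) → 0 H
  atom 13: N, bond orders sum to 3 (valence 3) → 0 H
Totals → C:9, H:5, I:1, N:2, O:1.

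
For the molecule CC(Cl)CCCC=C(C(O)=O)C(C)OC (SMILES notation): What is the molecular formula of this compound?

C11H19ClO3

Walk through each heavy atom and fill implicit hydrogens from standard valence (C 4, N 3, O 2, S 2, halogen 1):
  atom 1: C, bond orders sum to 1 (valence 4) → 3 H
  atom 2: C, bond orders sum to 3 (valence 4) → 1 H
  atom 3: Cl (halogen, monovalent) → 0 H
  atom 4: C, bond orders sum to 2 (valence 4) → 2 H
  atom 5: C, bond orders sum to 2 (valence 4) → 2 H
  atom 6: C, bond orders sum to 2 (valence 4) → 2 H
  atom 7: C, bond orders sum to 3 (valence 4) → 1 H
  atom 8: C, bond orders sum to 4 (valence 4) → 0 H
  atom 9: C, bond orders sum to 4 (valence 4) → 0 H
  atom 10: O, bond orders sum to 1 (valence 2) → 1 H
  atom 11: O, bond orders sum to 2 (valence 2) → 0 H
  atom 12: C, bond orders sum to 3 (valence 4) → 1 H
  atom 13: C, bond orders sum to 1 (valence 4) → 3 H
  atom 14: O, bond orders sum to 2 (valence 2) → 0 H
  atom 15: C, bond orders sum to 1 (valence 4) → 3 H
Totals → C:11, H:19, Cl:1, O:3.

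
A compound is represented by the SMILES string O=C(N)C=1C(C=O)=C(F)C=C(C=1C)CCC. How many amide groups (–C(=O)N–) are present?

1

The amide motif appears at heavy-atom position 2 in the SMILES.
Other groups present: 1 aldehyde.
Amide count: 1.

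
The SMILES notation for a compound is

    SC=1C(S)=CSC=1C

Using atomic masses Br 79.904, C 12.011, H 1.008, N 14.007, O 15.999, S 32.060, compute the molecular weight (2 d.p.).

First, the molecular formula is C5H6S3 (counting implicit H from valence).
  C: 5 × 12.011 = 60.055
  H: 6 × 1.008 = 6.048
  S: 3 × 32.060 = 96.180
Sum: 5×12.011 + 6×1.008 + 3×32.060 = 162.283 → 162.28 g/mol.

162.28 g/mol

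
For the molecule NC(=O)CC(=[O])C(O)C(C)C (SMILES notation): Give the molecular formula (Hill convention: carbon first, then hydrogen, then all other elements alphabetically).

Walk through each heavy atom and fill implicit hydrogens from standard valence (C 4, N 3, O 2, S 2, halogen 1):
  atom 1: N, bond orders sum to 1 (valence 3) → 2 H
  atom 2: C, bond orders sum to 4 (valence 4) → 0 H
  atom 3: O, bond orders sum to 2 (valence 2) → 0 H
  atom 4: C, bond orders sum to 2 (valence 4) → 2 H
  atom 5: C, bond orders sum to 4 (valence 4) → 0 H
  atom 6: O with explicit H count 0
  atom 7: C, bond orders sum to 3 (valence 4) → 1 H
  atom 8: O, bond orders sum to 1 (valence 2) → 1 H
  atom 9: C, bond orders sum to 3 (valence 4) → 1 H
  atom 10: C, bond orders sum to 1 (valence 4) → 3 H
  atom 11: C, bond orders sum to 1 (valence 4) → 3 H
Totals → C:7, H:13, N:1, O:3.
In Hill order: C7H13NO3.

C7H13NO3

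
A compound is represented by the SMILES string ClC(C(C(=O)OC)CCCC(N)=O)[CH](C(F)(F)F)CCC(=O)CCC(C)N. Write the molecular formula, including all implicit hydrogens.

Walk through each heavy atom and fill implicit hydrogens from standard valence (C 4, N 3, O 2, S 2, halogen 1):
  atom 1: Cl (halogen, monovalent) → 0 H
  atom 2: C, bond orders sum to 3 (valence 4) → 1 H
  atom 3: C, bond orders sum to 3 (valence 4) → 1 H
  atom 4: C, bond orders sum to 4 (valence 4) → 0 H
  atom 5: O, bond orders sum to 2 (valence 2) → 0 H
  atom 6: O, bond orders sum to 2 (valence 2) → 0 H
  atom 7: C, bond orders sum to 1 (valence 4) → 3 H
  atom 8: C, bond orders sum to 2 (valence 4) → 2 H
  atom 9: C, bond orders sum to 2 (valence 4) → 2 H
  atom 10: C, bond orders sum to 2 (valence 4) → 2 H
  atom 11: C, bond orders sum to 4 (valence 4) → 0 H
  atom 12: N, bond orders sum to 1 (valence 3) → 2 H
  atom 13: O, bond orders sum to 2 (valence 2) → 0 H
  atom 14: C with explicit H count 1
  atom 15: C, bond orders sum to 4 (valence 4) → 0 H
  atom 16: F (halogen, monovalent) → 0 H
  atom 17: F (halogen, monovalent) → 0 H
  atom 18: F (halogen, monovalent) → 0 H
  atom 19: C, bond orders sum to 2 (valence 4) → 2 H
  atom 20: C, bond orders sum to 2 (valence 4) → 2 H
  atom 21: C, bond orders sum to 4 (valence 4) → 0 H
  atom 22: O, bond orders sum to 2 (valence 2) → 0 H
  atom 23: C, bond orders sum to 2 (valence 4) → 2 H
  atom 24: C, bond orders sum to 2 (valence 4) → 2 H
  atom 25: C, bond orders sum to 3 (valence 4) → 1 H
  atom 26: C, bond orders sum to 1 (valence 4) → 3 H
  atom 27: N, bond orders sum to 1 (valence 3) → 2 H
Totals → C:17, H:28, Cl:1, F:3, N:2, O:4.
In Hill order: C17H28ClF3N2O4.

C17H28ClF3N2O4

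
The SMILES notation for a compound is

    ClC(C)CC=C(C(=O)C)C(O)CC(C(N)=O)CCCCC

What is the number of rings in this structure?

In SMILES, each pair of matching ring-closure digits denotes one ring-closing bond; the number of such bonds equals the number of independent rings.
Ring-closure bonds here: 0.

0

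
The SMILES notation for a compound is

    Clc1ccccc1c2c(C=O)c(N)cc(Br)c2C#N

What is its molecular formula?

Walk through each heavy atom and fill implicit hydrogens from standard valence (C 4, N 3, O 2, S 2, halogen 1); for lowercase aromatic atoms, an aromatic c carries 1 H when it has two neighbours and 0 H with three, and aromatic n carries 0 H:
  atom 1: Cl (halogen, monovalent) → 0 H
  atom 2: aromatic c, 3 neighbours → 0 H
  atom 3: aromatic c, 2 neighbours → 1 H
  atom 4: aromatic c, 2 neighbours → 1 H
  atom 5: aromatic c, 2 neighbours → 1 H
  atom 6: aromatic c, 2 neighbours → 1 H
  atom 7: aromatic c, 3 neighbours → 0 H
  atom 8: aromatic c, 3 neighbours → 0 H
  atom 9: aromatic c, 3 neighbours → 0 H
  atom 10: C, bond orders sum to 3 (valence 4) → 1 H
  atom 11: O, bond orders sum to 2 (valence 2) → 0 H
  atom 12: aromatic c, 3 neighbours → 0 H
  atom 13: N, bond orders sum to 1 (valence 3) → 2 H
  atom 14: aromatic c, 2 neighbours → 1 H
  atom 15: aromatic c, 3 neighbours → 0 H
  atom 16: Br (halogen, monovalent) → 0 H
  atom 17: aromatic c, 3 neighbours → 0 H
  atom 18: C, bond orders sum to 4 (valence 4) → 0 H
  atom 19: N, bond orders sum to 3 (valence 3) → 0 H
Totals → C:14, H:8, Br:1, Cl:1, N:2, O:1.

C14H8BrClN2O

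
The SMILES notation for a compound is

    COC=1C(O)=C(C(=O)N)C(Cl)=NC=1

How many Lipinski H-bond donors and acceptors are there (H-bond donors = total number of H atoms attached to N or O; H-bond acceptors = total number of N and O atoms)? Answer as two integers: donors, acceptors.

Donors: find every N or O and count the H atoms it carries.
  atom 2 (O): bond orders sum to 2 → 0 H
  atom 5 (O): bond orders sum to 1 → 1 H
  atom 8 (O): bond orders sum to 2 → 0 H
  atom 9 (N): bond orders sum to 1 → 2 H
  atom 12 (N): bond orders sum to 3 → 0 H
Lipinski HBD = 3.
Acceptors: N atoms = 2, O atoms = 3 → HBA = 5.

3, 5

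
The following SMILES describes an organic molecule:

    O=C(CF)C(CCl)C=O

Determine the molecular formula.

Walk through each heavy atom and fill implicit hydrogens from standard valence (C 4, N 3, O 2, S 2, halogen 1):
  atom 1: O, bond orders sum to 2 (valence 2) → 0 H
  atom 2: C, bond orders sum to 4 (valence 4) → 0 H
  atom 3: C, bond orders sum to 2 (valence 4) → 2 H
  atom 4: F (halogen, monovalent) → 0 H
  atom 5: C, bond orders sum to 3 (valence 4) → 1 H
  atom 6: C, bond orders sum to 2 (valence 4) → 2 H
  atom 7: Cl (halogen, monovalent) → 0 H
  atom 8: C, bond orders sum to 3 (valence 4) → 1 H
  atom 9: O, bond orders sum to 2 (valence 2) → 0 H
Totals → C:5, H:6, Cl:1, F:1, O:2.
In Hill order: C5H6ClFO2.

C5H6ClFO2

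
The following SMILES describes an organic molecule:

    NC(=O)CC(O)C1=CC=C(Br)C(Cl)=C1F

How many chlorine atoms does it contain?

Scan the SMILES for Cl atoms (remember two-letter symbols like Cl and Br are single atoms).
Chlorine count: 1.

1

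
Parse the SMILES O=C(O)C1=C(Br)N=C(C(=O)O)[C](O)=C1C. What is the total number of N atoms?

Scan the SMILES for N atoms (remember two-letter symbols like Cl and Br are single atoms).
Nitrogen count: 1.

1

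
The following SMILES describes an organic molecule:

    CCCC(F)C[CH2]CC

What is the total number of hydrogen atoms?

Walk through each heavy atom and fill implicit hydrogens from standard valence (C 4, N 3, O 2, S 2, halogen 1):
  atom 1: C, bond orders sum to 1 (valence 4) → 3 H
  atom 2: C, bond orders sum to 2 (valence 4) → 2 H
  atom 3: C, bond orders sum to 2 (valence 4) → 2 H
  atom 4: C, bond orders sum to 3 (valence 4) → 1 H
  atom 5: F (halogen, monovalent) → 0 H
  atom 6: C, bond orders sum to 2 (valence 4) → 2 H
  atom 7: C with explicit H count 2
  atom 8: C, bond orders sum to 2 (valence 4) → 2 H
  atom 9: C, bond orders sum to 1 (valence 4) → 3 H
Total hydrogens: 17.

17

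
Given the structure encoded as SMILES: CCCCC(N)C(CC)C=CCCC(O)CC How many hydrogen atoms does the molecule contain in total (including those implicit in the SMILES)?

Walk through each heavy atom and fill implicit hydrogens from standard valence (C 4, N 3, O 2, S 2, halogen 1):
  atom 1: C, bond orders sum to 1 (valence 4) → 3 H
  atom 2: C, bond orders sum to 2 (valence 4) → 2 H
  atom 3: C, bond orders sum to 2 (valence 4) → 2 H
  atom 4: C, bond orders sum to 2 (valence 4) → 2 H
  atom 5: C, bond orders sum to 3 (valence 4) → 1 H
  atom 6: N, bond orders sum to 1 (valence 3) → 2 H
  atom 7: C, bond orders sum to 3 (valence 4) → 1 H
  atom 8: C, bond orders sum to 2 (valence 4) → 2 H
  atom 9: C, bond orders sum to 1 (valence 4) → 3 H
  atom 10: C, bond orders sum to 3 (valence 4) → 1 H
  atom 11: C, bond orders sum to 3 (valence 4) → 1 H
  atom 12: C, bond orders sum to 2 (valence 4) → 2 H
  atom 13: C, bond orders sum to 2 (valence 4) → 2 H
  atom 14: C, bond orders sum to 3 (valence 4) → 1 H
  atom 15: O, bond orders sum to 1 (valence 2) → 1 H
  atom 16: C, bond orders sum to 2 (valence 4) → 2 H
  atom 17: C, bond orders sum to 1 (valence 4) → 3 H
Total hydrogens: 31.

31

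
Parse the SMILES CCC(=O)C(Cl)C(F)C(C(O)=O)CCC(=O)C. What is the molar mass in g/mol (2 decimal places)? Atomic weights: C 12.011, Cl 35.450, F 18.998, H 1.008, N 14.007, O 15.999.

First, the molecular formula is C11H16ClFO4 (counting implicit H from valence).
  C: 11 × 12.011 = 132.121
  Cl: 1 × 35.450 = 35.450
  F: 1 × 18.998 = 18.998
  H: 16 × 1.008 = 16.128
  O: 4 × 15.999 = 63.996
Sum: 11×12.011 + 1×35.450 + 1×18.998 + 16×1.008 + 4×15.999 = 266.693 → 266.69 g/mol.

266.69 g/mol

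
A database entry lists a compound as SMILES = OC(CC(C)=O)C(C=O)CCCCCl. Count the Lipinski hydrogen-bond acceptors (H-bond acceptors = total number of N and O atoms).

N atoms: 0; O atoms: 3.
Lipinski HBA = 0 + 3 = 3.

3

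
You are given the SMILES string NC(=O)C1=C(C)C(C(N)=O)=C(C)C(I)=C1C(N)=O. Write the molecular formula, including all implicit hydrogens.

Walk through each heavy atom and fill implicit hydrogens from standard valence (C 4, N 3, O 2, S 2, halogen 1):
  atom 1: N, bond orders sum to 1 (valence 3) → 2 H
  atom 2: C, bond orders sum to 4 (valence 4) → 0 H
  atom 3: O, bond orders sum to 2 (valence 2) → 0 H
  atom 4: C, bond orders sum to 4 (valence 4) → 0 H
  atom 5: C, bond orders sum to 4 (valence 4) → 0 H
  atom 6: C, bond orders sum to 1 (valence 4) → 3 H
  atom 7: C, bond orders sum to 4 (valence 4) → 0 H
  atom 8: C, bond orders sum to 4 (valence 4) → 0 H
  atom 9: N, bond orders sum to 1 (valence 3) → 2 H
  atom 10: O, bond orders sum to 2 (valence 2) → 0 H
  atom 11: C, bond orders sum to 4 (valence 4) → 0 H
  atom 12: C, bond orders sum to 1 (valence 4) → 3 H
  atom 13: C, bond orders sum to 4 (valence 4) → 0 H
  atom 14: I (halogen, monovalent) → 0 H
  atom 15: C, bond orders sum to 4 (valence 4) → 0 H
  atom 16: C, bond orders sum to 4 (valence 4) → 0 H
  atom 17: N, bond orders sum to 1 (valence 3) → 2 H
  atom 18: O, bond orders sum to 2 (valence 2) → 0 H
Totals → C:11, H:12, I:1, N:3, O:3.

C11H12IN3O3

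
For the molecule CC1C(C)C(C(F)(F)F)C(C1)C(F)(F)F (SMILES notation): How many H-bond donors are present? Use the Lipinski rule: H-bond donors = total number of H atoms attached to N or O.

Donors: find every N or O and count the H atoms it carries.
  (no N or O atoms present)
Lipinski HBD = 0.

0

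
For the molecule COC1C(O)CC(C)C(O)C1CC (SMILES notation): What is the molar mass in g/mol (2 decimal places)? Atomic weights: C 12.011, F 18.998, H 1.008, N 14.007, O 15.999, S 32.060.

First, the molecular formula is C10H20O3 (counting implicit H from valence).
  C: 10 × 12.011 = 120.110
  H: 20 × 1.008 = 20.160
  O: 3 × 15.999 = 47.997
Sum: 10×12.011 + 20×1.008 + 3×15.999 = 188.267 → 188.27 g/mol.

188.27 g/mol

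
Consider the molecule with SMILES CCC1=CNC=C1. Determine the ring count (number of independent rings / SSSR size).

In SMILES, each pair of matching ring-closure digits denotes one ring-closing bond; the number of such bonds equals the number of independent rings.
Ring-closure bonds here: 1.

1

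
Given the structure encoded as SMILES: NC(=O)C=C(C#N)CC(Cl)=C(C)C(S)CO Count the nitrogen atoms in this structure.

2

Scan the SMILES for N atoms (remember two-letter symbols like Cl and Br are single atoms).
Nitrogen count: 2.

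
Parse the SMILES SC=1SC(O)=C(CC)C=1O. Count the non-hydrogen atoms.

Every atom symbol written in the SMILES (organic subset) is one heavy atom; implicit H are not written.
Heavy atoms by element → C:6, O:2, S:2.
Total: 10.

10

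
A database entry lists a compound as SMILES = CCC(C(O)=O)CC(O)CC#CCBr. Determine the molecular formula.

Walk through each heavy atom and fill implicit hydrogens from standard valence (C 4, N 3, O 2, S 2, halogen 1):
  atom 1: C, bond orders sum to 1 (valence 4) → 3 H
  atom 2: C, bond orders sum to 2 (valence 4) → 2 H
  atom 3: C, bond orders sum to 3 (valence 4) → 1 H
  atom 4: C, bond orders sum to 4 (valence 4) → 0 H
  atom 5: O, bond orders sum to 1 (valence 2) → 1 H
  atom 6: O, bond orders sum to 2 (valence 2) → 0 H
  atom 7: C, bond orders sum to 2 (valence 4) → 2 H
  atom 8: C, bond orders sum to 3 (valence 4) → 1 H
  atom 9: O, bond orders sum to 1 (valence 2) → 1 H
  atom 10: C, bond orders sum to 2 (valence 4) → 2 H
  atom 11: C, bond orders sum to 4 (valence 4) → 0 H
  atom 12: C, bond orders sum to 4 (valence 4) → 0 H
  atom 13: C, bond orders sum to 2 (valence 4) → 2 H
  atom 14: Br (halogen, monovalent) → 0 H
Totals → C:10, H:15, Br:1, O:3.

C10H15BrO3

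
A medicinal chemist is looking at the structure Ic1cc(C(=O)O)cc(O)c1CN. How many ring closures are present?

In SMILES, each pair of matching ring-closure digits denotes one ring-closing bond; the number of such bonds equals the number of independent rings.
Ring-closure bonds here: 1.

1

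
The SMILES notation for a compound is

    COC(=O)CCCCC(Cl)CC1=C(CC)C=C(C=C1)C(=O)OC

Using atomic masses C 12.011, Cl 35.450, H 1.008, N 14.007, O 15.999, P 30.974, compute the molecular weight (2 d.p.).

First, the molecular formula is C18H25ClO4 (counting implicit H from valence).
  C: 18 × 12.011 = 216.198
  Cl: 1 × 35.450 = 35.450
  H: 25 × 1.008 = 25.200
  O: 4 × 15.999 = 63.996
Sum: 18×12.011 + 1×35.450 + 25×1.008 + 4×15.999 = 340.844 → 340.84 g/mol.

340.84 g/mol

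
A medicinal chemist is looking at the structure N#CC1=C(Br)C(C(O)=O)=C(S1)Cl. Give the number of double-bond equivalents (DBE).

6

Molecular formula: C6HBrClNO2S.
DoU = (2C + 2 + N − H − X) / 2, where X is the halogen count and O/S are ignored.
    = (2·6 + 2 + 1 − 1 − 2) / 2 = 12 / 2 = 6.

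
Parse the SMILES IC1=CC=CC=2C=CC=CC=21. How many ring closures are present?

2

In SMILES, each pair of matching ring-closure digits denotes one ring-closing bond; the number of such bonds equals the number of independent rings.
Ring-closure bonds here: 2.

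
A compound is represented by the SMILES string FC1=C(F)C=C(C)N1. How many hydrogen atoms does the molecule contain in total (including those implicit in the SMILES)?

5

Walk through each heavy atom and fill implicit hydrogens from standard valence (C 4, N 3, O 2, S 2, halogen 1):
  atom 1: F (halogen, monovalent) → 0 H
  atom 2: C, bond orders sum to 4 (valence 4) → 0 H
  atom 3: C, bond orders sum to 4 (valence 4) → 0 H
  atom 4: F (halogen, monovalent) → 0 H
  atom 5: C, bond orders sum to 3 (valence 4) → 1 H
  atom 6: C, bond orders sum to 4 (valence 4) → 0 H
  atom 7: C, bond orders sum to 1 (valence 4) → 3 H
  atom 8: N, bond orders sum to 2 (valence 3) → 1 H
Total hydrogens: 5.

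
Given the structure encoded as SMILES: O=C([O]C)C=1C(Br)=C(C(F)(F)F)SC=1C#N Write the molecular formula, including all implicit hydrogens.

Walk through each heavy atom and fill implicit hydrogens from standard valence (C 4, N 3, O 2, S 2, halogen 1):
  atom 1: O, bond orders sum to 2 (valence 2) → 0 H
  atom 2: C, bond orders sum to 4 (valence 4) → 0 H
  atom 3: O with explicit H count 0
  atom 4: C, bond orders sum to 1 (valence 4) → 3 H
  atom 5: C, bond orders sum to 4 (valence 4) → 0 H
  atom 6: C, bond orders sum to 4 (valence 4) → 0 H
  atom 7: Br (halogen, monovalent) → 0 H
  atom 8: C, bond orders sum to 4 (valence 4) → 0 H
  atom 9: C, bond orders sum to 4 (valence 4) → 0 H
  atom 10: F (halogen, monovalent) → 0 H
  atom 11: F (halogen, monovalent) → 0 H
  atom 12: F (halogen, monovalent) → 0 H
  atom 13: S, bond orders sum to 2 (valence 2) → 0 H
  atom 14: C, bond orders sum to 4 (valence 4) → 0 H
  atom 15: C, bond orders sum to 4 (valence 4) → 0 H
  atom 16: N, bond orders sum to 3 (valence 3) → 0 H
Totals → C:8, H:3, Br:1, F:3, N:1, O:2, S:1.
In Hill order: C8H3BrF3NO2S.

C8H3BrF3NO2S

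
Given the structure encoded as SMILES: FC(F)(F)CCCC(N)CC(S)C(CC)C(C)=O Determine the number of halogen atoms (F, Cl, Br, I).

3

Halogen atoms appear at heavy-atom positions 1, 3, 4 (3×F).
Other groups present: 1 ketone, 1 primary amine, 1 thiol.
Halogen count: 3.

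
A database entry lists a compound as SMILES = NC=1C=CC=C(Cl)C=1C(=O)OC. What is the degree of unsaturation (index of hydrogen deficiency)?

5

Molecular formula: C8H8ClNO2.
DoU = (2C + 2 + N − H − X) / 2, where X is the halogen count and O/S are ignored.
    = (2·8 + 2 + 1 − 8 − 1) / 2 = 10 / 2 = 5.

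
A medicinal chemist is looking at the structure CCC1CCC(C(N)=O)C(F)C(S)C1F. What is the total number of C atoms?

10

Count every carbon token in the SMILES (each C, including those in ring-closure positions and inside branches).
Carbon count: 10.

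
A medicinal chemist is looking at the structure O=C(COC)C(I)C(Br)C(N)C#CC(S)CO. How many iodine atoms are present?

1

Scan the SMILES for I atoms (remember two-letter symbols like Cl and Br are single atoms).
Iodine count: 1.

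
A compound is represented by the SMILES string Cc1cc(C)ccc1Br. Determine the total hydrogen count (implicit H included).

9

Walk through each heavy atom and fill implicit hydrogens from standard valence (C 4, N 3, O 2, S 2, halogen 1); for lowercase aromatic atoms, an aromatic c carries 1 H when it has two neighbours and 0 H with three, and aromatic n carries 0 H:
  atom 1: C, bond orders sum to 1 (valence 4) → 3 H
  atom 2: aromatic c, 3 neighbours → 0 H
  atom 3: aromatic c, 2 neighbours → 1 H
  atom 4: aromatic c, 3 neighbours → 0 H
  atom 5: C, bond orders sum to 1 (valence 4) → 3 H
  atom 6: aromatic c, 2 neighbours → 1 H
  atom 7: aromatic c, 2 neighbours → 1 H
  atom 8: aromatic c, 3 neighbours → 0 H
  atom 9: Br (halogen, monovalent) → 0 H
Total hydrogens: 9.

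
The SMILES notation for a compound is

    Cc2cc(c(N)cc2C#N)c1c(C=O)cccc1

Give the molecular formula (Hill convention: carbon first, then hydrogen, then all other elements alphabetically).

C15H12N2O

Walk through each heavy atom and fill implicit hydrogens from standard valence (C 4, N 3, O 2, S 2, halogen 1); for lowercase aromatic atoms, an aromatic c carries 1 H when it has two neighbours and 0 H with three, and aromatic n carries 0 H:
  atom 1: C, bond orders sum to 1 (valence 4) → 3 H
  atom 2: aromatic c, 3 neighbours → 0 H
  atom 3: aromatic c, 2 neighbours → 1 H
  atom 4: aromatic c, 3 neighbours → 0 H
  atom 5: aromatic c, 3 neighbours → 0 H
  atom 6: N, bond orders sum to 1 (valence 3) → 2 H
  atom 7: aromatic c, 2 neighbours → 1 H
  atom 8: aromatic c, 3 neighbours → 0 H
  atom 9: C, bond orders sum to 4 (valence 4) → 0 H
  atom 10: N, bond orders sum to 3 (valence 3) → 0 H
  atom 11: aromatic c, 3 neighbours → 0 H
  atom 12: aromatic c, 3 neighbours → 0 H
  atom 13: C, bond orders sum to 3 (valence 4) → 1 H
  atom 14: O, bond orders sum to 2 (valence 2) → 0 H
  atom 15: aromatic c, 2 neighbours → 1 H
  atom 16: aromatic c, 2 neighbours → 1 H
  atom 17: aromatic c, 2 neighbours → 1 H
  atom 18: aromatic c, 2 neighbours → 1 H
Totals → C:15, H:12, N:2, O:1.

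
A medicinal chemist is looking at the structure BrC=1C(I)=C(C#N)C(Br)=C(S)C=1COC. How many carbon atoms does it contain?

Count every carbon token in the SMILES (each C, including those in ring-closure positions and inside branches).
Carbon count: 9.

9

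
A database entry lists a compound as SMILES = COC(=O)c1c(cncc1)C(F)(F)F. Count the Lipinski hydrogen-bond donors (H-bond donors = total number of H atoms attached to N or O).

Donors: find every N or O and count the H atoms it carries.
  atom 2 (O): bond orders sum to 2 → 0 H
  atom 4 (O): bond orders sum to 2 → 0 H
  atom 8 (N): bond orders sum to 3 → 0 H
Lipinski HBD = 0.

0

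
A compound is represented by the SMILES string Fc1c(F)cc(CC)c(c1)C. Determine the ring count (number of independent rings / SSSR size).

In SMILES, each pair of matching ring-closure digits denotes one ring-closing bond; the number of such bonds equals the number of independent rings.
Ring-closure bonds here: 1.

1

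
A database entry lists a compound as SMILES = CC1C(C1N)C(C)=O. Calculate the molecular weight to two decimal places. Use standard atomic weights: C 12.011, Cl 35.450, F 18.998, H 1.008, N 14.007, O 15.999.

113.16 g/mol

First, the molecular formula is C6H11NO (counting implicit H from valence).
  C: 6 × 12.011 = 72.066
  H: 11 × 1.008 = 11.088
  N: 1 × 14.007 = 14.007
  O: 1 × 15.999 = 15.999
Sum: 6×12.011 + 11×1.008 + 1×14.007 + 1×15.999 = 113.160 → 113.16 g/mol.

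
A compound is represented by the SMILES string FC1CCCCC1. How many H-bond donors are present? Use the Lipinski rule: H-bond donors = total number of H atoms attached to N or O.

0

Donors: find every N or O and count the H atoms it carries.
  (no N or O atoms present)
Lipinski HBD = 0.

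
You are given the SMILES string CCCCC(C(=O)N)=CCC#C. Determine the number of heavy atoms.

Every atom symbol written in the SMILES (organic subset) is one heavy atom; implicit H are not written.
Heavy atoms by element → C:10, N:1, O:1.
Total: 12.

12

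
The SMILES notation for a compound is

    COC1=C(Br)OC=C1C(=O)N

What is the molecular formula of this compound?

Walk through each heavy atom and fill implicit hydrogens from standard valence (C 4, N 3, O 2, S 2, halogen 1):
  atom 1: C, bond orders sum to 1 (valence 4) → 3 H
  atom 2: O, bond orders sum to 2 (valence 2) → 0 H
  atom 3: C, bond orders sum to 4 (valence 4) → 0 H
  atom 4: C, bond orders sum to 4 (valence 4) → 0 H
  atom 5: Br (halogen, monovalent) → 0 H
  atom 6: O, bond orders sum to 2 (valence 2) → 0 H
  atom 7: C, bond orders sum to 3 (valence 4) → 1 H
  atom 8: C, bond orders sum to 4 (valence 4) → 0 H
  atom 9: C, bond orders sum to 4 (valence 4) → 0 H
  atom 10: O, bond orders sum to 2 (valence 2) → 0 H
  atom 11: N, bond orders sum to 1 (valence 3) → 2 H
Totals → C:6, H:6, Br:1, N:1, O:3.
In Hill order: C6H6BrNO3.

C6H6BrNO3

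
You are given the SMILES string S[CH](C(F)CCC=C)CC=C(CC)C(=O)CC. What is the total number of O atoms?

1

Scan the SMILES for O atoms (remember two-letter symbols like Cl and Br are single atoms).
Oxygen count: 1.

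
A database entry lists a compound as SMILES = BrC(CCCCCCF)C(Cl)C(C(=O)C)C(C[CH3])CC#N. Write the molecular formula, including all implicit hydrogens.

C16H26BrClFNO

Walk through each heavy atom and fill implicit hydrogens from standard valence (C 4, N 3, O 2, S 2, halogen 1):
  atom 1: Br (halogen, monovalent) → 0 H
  atom 2: C, bond orders sum to 3 (valence 4) → 1 H
  atom 3: C, bond orders sum to 2 (valence 4) → 2 H
  atom 4: C, bond orders sum to 2 (valence 4) → 2 H
  atom 5: C, bond orders sum to 2 (valence 4) → 2 H
  atom 6: C, bond orders sum to 2 (valence 4) → 2 H
  atom 7: C, bond orders sum to 2 (valence 4) → 2 H
  atom 8: C, bond orders sum to 2 (valence 4) → 2 H
  atom 9: F (halogen, monovalent) → 0 H
  atom 10: C, bond orders sum to 3 (valence 4) → 1 H
  atom 11: Cl (halogen, monovalent) → 0 H
  atom 12: C, bond orders sum to 3 (valence 4) → 1 H
  atom 13: C, bond orders sum to 4 (valence 4) → 0 H
  atom 14: O, bond orders sum to 2 (valence 2) → 0 H
  atom 15: C, bond orders sum to 1 (valence 4) → 3 H
  atom 16: C, bond orders sum to 3 (valence 4) → 1 H
  atom 17: C, bond orders sum to 2 (valence 4) → 2 H
  atom 18: C with explicit H count 3
  atom 19: C, bond orders sum to 2 (valence 4) → 2 H
  atom 20: C, bond orders sum to 4 (valence 4) → 0 H
  atom 21: N, bond orders sum to 3 (valence 3) → 0 H
Totals → C:16, H:26, Br:1, Cl:1, F:1, N:1, O:1.
In Hill order: C16H26BrClFNO.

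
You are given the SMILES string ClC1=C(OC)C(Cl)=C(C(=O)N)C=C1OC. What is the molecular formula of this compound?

Walk through each heavy atom and fill implicit hydrogens from standard valence (C 4, N 3, O 2, S 2, halogen 1):
  atom 1: Cl (halogen, monovalent) → 0 H
  atom 2: C, bond orders sum to 4 (valence 4) → 0 H
  atom 3: C, bond orders sum to 4 (valence 4) → 0 H
  atom 4: O, bond orders sum to 2 (valence 2) → 0 H
  atom 5: C, bond orders sum to 1 (valence 4) → 3 H
  atom 6: C, bond orders sum to 4 (valence 4) → 0 H
  atom 7: Cl (halogen, monovalent) → 0 H
  atom 8: C, bond orders sum to 4 (valence 4) → 0 H
  atom 9: C, bond orders sum to 4 (valence 4) → 0 H
  atom 10: O, bond orders sum to 2 (valence 2) → 0 H
  atom 11: N, bond orders sum to 1 (valence 3) → 2 H
  atom 12: C, bond orders sum to 3 (valence 4) → 1 H
  atom 13: C, bond orders sum to 4 (valence 4) → 0 H
  atom 14: O, bond orders sum to 2 (valence 2) → 0 H
  atom 15: C, bond orders sum to 1 (valence 4) → 3 H
Totals → C:9, H:9, Cl:2, N:1, O:3.

C9H9Cl2NO3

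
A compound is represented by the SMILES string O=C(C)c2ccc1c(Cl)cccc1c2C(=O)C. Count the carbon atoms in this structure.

Count every carbon token in the SMILES (each C, including those in ring-closure positions and inside branches).
Carbon count: 14.

14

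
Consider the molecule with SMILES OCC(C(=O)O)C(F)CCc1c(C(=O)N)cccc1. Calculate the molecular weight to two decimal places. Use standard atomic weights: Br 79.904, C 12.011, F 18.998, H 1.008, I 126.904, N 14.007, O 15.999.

269.27 g/mol

First, the molecular formula is C13H16FNO4 (counting implicit H from valence).
  C: 13 × 12.011 = 156.143
  F: 1 × 18.998 = 18.998
  H: 16 × 1.008 = 16.128
  N: 1 × 14.007 = 14.007
  O: 4 × 15.999 = 63.996
Sum: 13×12.011 + 1×18.998 + 16×1.008 + 1×14.007 + 4×15.999 = 269.272 → 269.27 g/mol.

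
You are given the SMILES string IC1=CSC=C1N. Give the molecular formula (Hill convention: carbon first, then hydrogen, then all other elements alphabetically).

Walk through each heavy atom and fill implicit hydrogens from standard valence (C 4, N 3, O 2, S 2, halogen 1):
  atom 1: I (halogen, monovalent) → 0 H
  atom 2: C, bond orders sum to 4 (valence 4) → 0 H
  atom 3: C, bond orders sum to 3 (valence 4) → 1 H
  atom 4: S, bond orders sum to 2 (valence 2) → 0 H
  atom 5: C, bond orders sum to 3 (valence 4) → 1 H
  atom 6: C, bond orders sum to 4 (valence 4) → 0 H
  atom 7: N, bond orders sum to 1 (valence 3) → 2 H
Totals → C:4, H:4, I:1, N:1, S:1.
In Hill order: C4H4INS.

C4H4INS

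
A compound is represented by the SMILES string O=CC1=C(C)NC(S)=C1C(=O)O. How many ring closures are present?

In SMILES, each pair of matching ring-closure digits denotes one ring-closing bond; the number of such bonds equals the number of independent rings.
Ring-closure bonds here: 1.

1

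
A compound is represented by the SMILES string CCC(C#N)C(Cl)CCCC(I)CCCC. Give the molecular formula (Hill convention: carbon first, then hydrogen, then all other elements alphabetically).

Walk through each heavy atom and fill implicit hydrogens from standard valence (C 4, N 3, O 2, S 2, halogen 1):
  atom 1: C, bond orders sum to 1 (valence 4) → 3 H
  atom 2: C, bond orders sum to 2 (valence 4) → 2 H
  atom 3: C, bond orders sum to 3 (valence 4) → 1 H
  atom 4: C, bond orders sum to 4 (valence 4) → 0 H
  atom 5: N, bond orders sum to 3 (valence 3) → 0 H
  atom 6: C, bond orders sum to 3 (valence 4) → 1 H
  atom 7: Cl (halogen, monovalent) → 0 H
  atom 8: C, bond orders sum to 2 (valence 4) → 2 H
  atom 9: C, bond orders sum to 2 (valence 4) → 2 H
  atom 10: C, bond orders sum to 2 (valence 4) → 2 H
  atom 11: C, bond orders sum to 3 (valence 4) → 1 H
  atom 12: I (halogen, monovalent) → 0 H
  atom 13: C, bond orders sum to 2 (valence 4) → 2 H
  atom 14: C, bond orders sum to 2 (valence 4) → 2 H
  atom 15: C, bond orders sum to 2 (valence 4) → 2 H
  atom 16: C, bond orders sum to 1 (valence 4) → 3 H
Totals → C:13, H:23, Cl:1, I:1, N:1.

C13H23ClIN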